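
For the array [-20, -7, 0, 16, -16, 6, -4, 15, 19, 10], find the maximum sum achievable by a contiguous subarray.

Using Kadane's algorithm on [-20, -7, 0, 16, -16, 6, -4, 15, 19, 10]:

Scanning through the array:
Position 1 (value -7): max_ending_here = -7, max_so_far = -7
Position 2 (value 0): max_ending_here = 0, max_so_far = 0
Position 3 (value 16): max_ending_here = 16, max_so_far = 16
Position 4 (value -16): max_ending_here = 0, max_so_far = 16
Position 5 (value 6): max_ending_here = 6, max_so_far = 16
Position 6 (value -4): max_ending_here = 2, max_so_far = 16
Position 7 (value 15): max_ending_here = 17, max_so_far = 17
Position 8 (value 19): max_ending_here = 36, max_so_far = 36
Position 9 (value 10): max_ending_here = 46, max_so_far = 46

Maximum subarray: [0, 16, -16, 6, -4, 15, 19, 10]
Maximum sum: 46

The maximum subarray is [0, 16, -16, 6, -4, 15, 19, 10] with sum 46. This subarray runs from index 2 to index 9.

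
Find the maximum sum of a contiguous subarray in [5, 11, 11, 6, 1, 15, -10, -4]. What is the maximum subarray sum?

Using Kadane's algorithm on [5, 11, 11, 6, 1, 15, -10, -4]:

Scanning through the array:
Position 1 (value 11): max_ending_here = 16, max_so_far = 16
Position 2 (value 11): max_ending_here = 27, max_so_far = 27
Position 3 (value 6): max_ending_here = 33, max_so_far = 33
Position 4 (value 1): max_ending_here = 34, max_so_far = 34
Position 5 (value 15): max_ending_here = 49, max_so_far = 49
Position 6 (value -10): max_ending_here = 39, max_so_far = 49
Position 7 (value -4): max_ending_here = 35, max_so_far = 49

Maximum subarray: [5, 11, 11, 6, 1, 15]
Maximum sum: 49

The maximum subarray is [5, 11, 11, 6, 1, 15] with sum 49. This subarray runs from index 0 to index 5.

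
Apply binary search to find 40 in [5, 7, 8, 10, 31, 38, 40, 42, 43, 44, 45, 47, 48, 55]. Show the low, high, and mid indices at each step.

Binary search for 40 in [5, 7, 8, 10, 31, 38, 40, 42, 43, 44, 45, 47, 48, 55]:

lo=0, hi=13, mid=6, arr[mid]=40 -> Found target at index 6!

Binary search finds 40 at index 6 after 1 comparisons. The search repeatedly halves the search space by comparing with the middle element.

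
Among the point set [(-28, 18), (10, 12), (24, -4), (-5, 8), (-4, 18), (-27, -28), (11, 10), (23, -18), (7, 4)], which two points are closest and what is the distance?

Computing all pairwise distances among 9 points:

d((-28, 18), (10, 12)) = 38.4708
d((-28, 18), (24, -4)) = 56.4624
d((-28, 18), (-5, 8)) = 25.0799
d((-28, 18), (-4, 18)) = 24.0
d((-28, 18), (-27, -28)) = 46.0109
d((-28, 18), (11, 10)) = 39.8121
d((-28, 18), (23, -18)) = 62.426
d((-28, 18), (7, 4)) = 37.6962
d((10, 12), (24, -4)) = 21.2603
d((10, 12), (-5, 8)) = 15.5242
d((10, 12), (-4, 18)) = 15.2315
d((10, 12), (-27, -28)) = 54.4885
d((10, 12), (11, 10)) = 2.2361 <-- minimum
d((10, 12), (23, -18)) = 32.6956
d((10, 12), (7, 4)) = 8.544
d((24, -4), (-5, 8)) = 31.3847
d((24, -4), (-4, 18)) = 35.609
d((24, -4), (-27, -28)) = 56.3649
d((24, -4), (11, 10)) = 19.105
d((24, -4), (23, -18)) = 14.0357
d((24, -4), (7, 4)) = 18.7883
d((-5, 8), (-4, 18)) = 10.0499
d((-5, 8), (-27, -28)) = 42.19
d((-5, 8), (11, 10)) = 16.1245
d((-5, 8), (23, -18)) = 38.2099
d((-5, 8), (7, 4)) = 12.6491
d((-4, 18), (-27, -28)) = 51.4296
d((-4, 18), (11, 10)) = 17.0
d((-4, 18), (23, -18)) = 45.0
d((-4, 18), (7, 4)) = 17.8045
d((-27, -28), (11, 10)) = 53.7401
d((-27, -28), (23, -18)) = 50.9902
d((-27, -28), (7, 4)) = 46.6905
d((11, 10), (23, -18)) = 30.4631
d((11, 10), (7, 4)) = 7.2111
d((23, -18), (7, 4)) = 27.2029

Closest pair: (10, 12) and (11, 10) with distance 2.2361

The closest pair is (10, 12) and (11, 10) with Euclidean distance 2.2361. For 9 points, brute-force pairwise comparison is shown above. For large n, the divide-and-conquer algorithm (sort by x, recurse on halves, check the dividing strip) achieves O(n log n).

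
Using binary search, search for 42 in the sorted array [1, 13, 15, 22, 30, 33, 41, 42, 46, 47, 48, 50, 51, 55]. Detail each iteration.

Binary search for 42 in [1, 13, 15, 22, 30, 33, 41, 42, 46, 47, 48, 50, 51, 55]:

lo=0, hi=13, mid=6, arr[mid]=41 -> 41 < 42, search right half
lo=7, hi=13, mid=10, arr[mid]=48 -> 48 > 42, search left half
lo=7, hi=9, mid=8, arr[mid]=46 -> 46 > 42, search left half
lo=7, hi=7, mid=7, arr[mid]=42 -> Found target at index 7!

Binary search finds 42 at index 7 after 4 comparisons. The search repeatedly halves the search space by comparing with the middle element.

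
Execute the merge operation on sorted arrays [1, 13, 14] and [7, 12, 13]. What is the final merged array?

Merging process:

Compare 1 vs 7: take 1 from left. Merged: [1]
Compare 13 vs 7: take 7 from right. Merged: [1, 7]
Compare 13 vs 12: take 12 from right. Merged: [1, 7, 12]
Compare 13 vs 13: take 13 from left. Merged: [1, 7, 12, 13]
Compare 14 vs 13: take 13 from right. Merged: [1, 7, 12, 13, 13]
Append remaining from left: [14]. Merged: [1, 7, 12, 13, 13, 14]

Final merged array: [1, 7, 12, 13, 13, 14]
Total comparisons: 5

The merged array is [1, 7, 12, 13, 13, 14], requiring 5 comparisons. The merge step runs in O(n) time where n is the total number of elements.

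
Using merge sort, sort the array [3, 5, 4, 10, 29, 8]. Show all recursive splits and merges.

Merge sort trace:

Split: [3, 5, 4, 10, 29, 8] -> [3, 5, 4] and [10, 29, 8]
  Split: [3, 5, 4] -> [3] and [5, 4]
    Split: [5, 4] -> [5] and [4]
    Merge: [5] + [4] -> [4, 5]
  Merge: [3] + [4, 5] -> [3, 4, 5]
  Split: [10, 29, 8] -> [10] and [29, 8]
    Split: [29, 8] -> [29] and [8]
    Merge: [29] + [8] -> [8, 29]
  Merge: [10] + [8, 29] -> [8, 10, 29]
Merge: [3, 4, 5] + [8, 10, 29] -> [3, 4, 5, 8, 10, 29]

Final sorted array: [3, 4, 5, 8, 10, 29]

The merge sort proceeds by recursively splitting the array and merging sorted halves.
After all merges, the sorted array is [3, 4, 5, 8, 10, 29].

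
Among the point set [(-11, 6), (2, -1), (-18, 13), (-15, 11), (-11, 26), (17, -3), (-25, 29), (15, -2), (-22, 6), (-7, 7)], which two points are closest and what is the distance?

Computing all pairwise distances among 10 points:

d((-11, 6), (2, -1)) = 14.7648
d((-11, 6), (-18, 13)) = 9.8995
d((-11, 6), (-15, 11)) = 6.4031
d((-11, 6), (-11, 26)) = 20.0
d((-11, 6), (17, -3)) = 29.4109
d((-11, 6), (-25, 29)) = 26.9258
d((-11, 6), (15, -2)) = 27.2029
d((-11, 6), (-22, 6)) = 11.0
d((-11, 6), (-7, 7)) = 4.1231
d((2, -1), (-18, 13)) = 24.4131
d((2, -1), (-15, 11)) = 20.8087
d((2, -1), (-11, 26)) = 29.9666
d((2, -1), (17, -3)) = 15.1327
d((2, -1), (-25, 29)) = 40.3609
d((2, -1), (15, -2)) = 13.0384
d((2, -1), (-22, 6)) = 25.0
d((2, -1), (-7, 7)) = 12.0416
d((-18, 13), (-15, 11)) = 3.6056
d((-18, 13), (-11, 26)) = 14.7648
d((-18, 13), (17, -3)) = 38.4838
d((-18, 13), (-25, 29)) = 17.4642
d((-18, 13), (15, -2)) = 36.2491
d((-18, 13), (-22, 6)) = 8.0623
d((-18, 13), (-7, 7)) = 12.53
d((-15, 11), (-11, 26)) = 15.5242
d((-15, 11), (17, -3)) = 34.9285
d((-15, 11), (-25, 29)) = 20.5913
d((-15, 11), (15, -2)) = 32.6956
d((-15, 11), (-22, 6)) = 8.6023
d((-15, 11), (-7, 7)) = 8.9443
d((-11, 26), (17, -3)) = 40.3113
d((-11, 26), (-25, 29)) = 14.3178
d((-11, 26), (15, -2)) = 38.2099
d((-11, 26), (-22, 6)) = 22.8254
d((-11, 26), (-7, 7)) = 19.4165
d((17, -3), (-25, 29)) = 52.8015
d((17, -3), (15, -2)) = 2.2361 <-- minimum
d((17, -3), (-22, 6)) = 40.025
d((17, -3), (-7, 7)) = 26.0
d((-25, 29), (15, -2)) = 50.6063
d((-25, 29), (-22, 6)) = 23.1948
d((-25, 29), (-7, 7)) = 28.4253
d((15, -2), (-22, 6)) = 37.855
d((15, -2), (-7, 7)) = 23.7697
d((-22, 6), (-7, 7)) = 15.0333

Closest pair: (17, -3) and (15, -2) with distance 2.2361

The closest pair is (17, -3) and (15, -2) with Euclidean distance 2.2361. For 10 points, brute-force pairwise comparison is shown above. For large n, the divide-and-conquer algorithm (sort by x, recurse on halves, check the dividing strip) achieves O(n log n).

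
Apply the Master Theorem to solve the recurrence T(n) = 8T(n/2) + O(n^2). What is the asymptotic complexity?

Master Theorem for T(n) = 8T(n/2) + O(n^2):

a = 8, b = 2, c = 2
log_b(a) = log_2(8) = 3.0000

Case 1: c = 2 < log_2(8) = 3.0000
T(n) = O(n^(log_2 8)) = O(n^3)

For T(n) = 8T(n/2) + O(n^2): log_2(8) = 3.0000. This is Case 1 of the Master Theorem (c < log_b(a), work dominated by leaves), giving O(n^3).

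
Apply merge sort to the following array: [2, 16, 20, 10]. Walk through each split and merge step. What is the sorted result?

Merge sort trace:

Split: [2, 16, 20, 10] -> [2, 16] and [20, 10]
  Split: [2, 16] -> [2] and [16]
  Merge: [2] + [16] -> [2, 16]
  Split: [20, 10] -> [20] and [10]
  Merge: [20] + [10] -> [10, 20]
Merge: [2, 16] + [10, 20] -> [2, 10, 16, 20]

Final sorted array: [2, 10, 16, 20]

The merge sort proceeds by recursively splitting the array and merging sorted halves.
After all merges, the sorted array is [2, 10, 16, 20].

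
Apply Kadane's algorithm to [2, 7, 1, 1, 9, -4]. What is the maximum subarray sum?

Using Kadane's algorithm on [2, 7, 1, 1, 9, -4]:

Scanning through the array:
Position 1 (value 7): max_ending_here = 9, max_so_far = 9
Position 2 (value 1): max_ending_here = 10, max_so_far = 10
Position 3 (value 1): max_ending_here = 11, max_so_far = 11
Position 4 (value 9): max_ending_here = 20, max_so_far = 20
Position 5 (value -4): max_ending_here = 16, max_so_far = 20

Maximum subarray: [2, 7, 1, 1, 9]
Maximum sum: 20

The maximum subarray is [2, 7, 1, 1, 9] with sum 20. This subarray runs from index 0 to index 4.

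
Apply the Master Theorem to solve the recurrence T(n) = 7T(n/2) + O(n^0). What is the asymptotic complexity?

Master Theorem for T(n) = 7T(n/2) + O(n^0):

a = 7, b = 2, c = 0
log_b(a) = log_2(7) = 2.8074

Case 1: c = 0 < log_2(7) = 2.8074
T(n) = O(n^(log_2 7))

For T(n) = 7T(n/2) + O(n^0): log_2(7) = 2.8074. This is Case 1 of the Master Theorem (c < log_b(a), work dominated by leaves), giving O(n^(log_2 7)).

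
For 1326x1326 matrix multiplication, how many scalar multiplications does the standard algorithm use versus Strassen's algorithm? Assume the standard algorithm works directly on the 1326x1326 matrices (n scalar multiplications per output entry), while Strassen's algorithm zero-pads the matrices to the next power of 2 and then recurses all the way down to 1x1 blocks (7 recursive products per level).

Matrix multiplication for 1326x1326 matrices:

Strassen's algorithm requires power-of-2 dimensions. Pad 1326x1326 to 2048x2048 (next power of 2).

Standard algorithm: 1326^3 = 2331473976 multiplications
Strassen's algorithm: 7^(log2(2048)) = 7^11 = 1977326743 multiplications
Savings: 2331473976 - 1977326743 = 354147233 multiplications

Standard: 2331473976 multiplications (1326^3). Strassen: 1977326743 multiplications (7^11, after padding to 2048x2048). Strassen reduces 8 recursive multiplications to 7 at each level.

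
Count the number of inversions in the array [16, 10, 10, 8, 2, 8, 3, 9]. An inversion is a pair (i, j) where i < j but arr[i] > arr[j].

Finding inversions in [16, 10, 10, 8, 2, 8, 3, 9]:

(0, 1): arr[0]=16 > arr[1]=10
(0, 2): arr[0]=16 > arr[2]=10
(0, 3): arr[0]=16 > arr[3]=8
(0, 4): arr[0]=16 > arr[4]=2
(0, 5): arr[0]=16 > arr[5]=8
(0, 6): arr[0]=16 > arr[6]=3
(0, 7): arr[0]=16 > arr[7]=9
(1, 3): arr[1]=10 > arr[3]=8
(1, 4): arr[1]=10 > arr[4]=2
(1, 5): arr[1]=10 > arr[5]=8
(1, 6): arr[1]=10 > arr[6]=3
(1, 7): arr[1]=10 > arr[7]=9
(2, 3): arr[2]=10 > arr[3]=8
(2, 4): arr[2]=10 > arr[4]=2
(2, 5): arr[2]=10 > arr[5]=8
(2, 6): arr[2]=10 > arr[6]=3
(2, 7): arr[2]=10 > arr[7]=9
(3, 4): arr[3]=8 > arr[4]=2
(3, 6): arr[3]=8 > arr[6]=3
(5, 6): arr[5]=8 > arr[6]=3

Total inversions: 20

The array has 20 inversion(s): (0,1), (0,2), (0,3), (0,4), (0,5), (0,6), (0,7), (1,3), (1,4), (1,5), (1,6), (1,7), (2,3), (2,4), (2,5), (2,6), (2,7), (3,4), (3,6), (5,6). Each pair (i,j) satisfies i < j and arr[i] > arr[j].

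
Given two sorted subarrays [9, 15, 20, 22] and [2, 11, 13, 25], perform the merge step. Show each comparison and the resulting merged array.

Merging process:

Compare 9 vs 2: take 2 from right. Merged: [2]
Compare 9 vs 11: take 9 from left. Merged: [2, 9]
Compare 15 vs 11: take 11 from right. Merged: [2, 9, 11]
Compare 15 vs 13: take 13 from right. Merged: [2, 9, 11, 13]
Compare 15 vs 25: take 15 from left. Merged: [2, 9, 11, 13, 15]
Compare 20 vs 25: take 20 from left. Merged: [2, 9, 11, 13, 15, 20]
Compare 22 vs 25: take 22 from left. Merged: [2, 9, 11, 13, 15, 20, 22]
Append remaining from right: [25]. Merged: [2, 9, 11, 13, 15, 20, 22, 25]

Final merged array: [2, 9, 11, 13, 15, 20, 22, 25]
Total comparisons: 7

The merged array is [2, 9, 11, 13, 15, 20, 22, 25], requiring 7 comparisons. The merge step runs in O(n) time where n is the total number of elements.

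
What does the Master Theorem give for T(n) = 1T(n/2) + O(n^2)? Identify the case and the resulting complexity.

Master Theorem for T(n) = 1T(n/2) + O(n^2):

a = 1, b = 2, c = 2
log_b(a) = log_2(1) = 0.0000

Case 3: c = 2 > log_2(1) = 0.0000
T(n) = O(n^2) = O(n^2)

For T(n) = 1T(n/2) + O(n^2): log_2(1) = 0.0000. This is Case 3 of the Master Theorem (c > log_b(a), work dominated by root), giving O(n^2).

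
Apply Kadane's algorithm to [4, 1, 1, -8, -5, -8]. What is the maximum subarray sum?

Using Kadane's algorithm on [4, 1, 1, -8, -5, -8]:

Scanning through the array:
Position 1 (value 1): max_ending_here = 5, max_so_far = 5
Position 2 (value 1): max_ending_here = 6, max_so_far = 6
Position 3 (value -8): max_ending_here = -2, max_so_far = 6
Position 4 (value -5): max_ending_here = -5, max_so_far = 6
Position 5 (value -8): max_ending_here = -8, max_so_far = 6

Maximum subarray: [4, 1, 1]
Maximum sum: 6

The maximum subarray is [4, 1, 1] with sum 6. This subarray runs from index 0 to index 2.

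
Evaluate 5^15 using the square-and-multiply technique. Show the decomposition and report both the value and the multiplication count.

Computing 5^15 by squaring (build up from 5^1; each line after the first costs one multiplication):

5^1 = 5
5^2 = (5^1)^2 = 5^2 = 25
5^3 = 5 * 5^2 = 5 * 25 = 125
5^6 = (5^3)^2 = 125^2 = 15625
5^7 = 5 * 5^6 = 5 * 15625 = 78125
5^14 = (5^7)^2 = 78125^2 = 6103515625
5^15 = 5 * 5^14 = 5 * 6103515625 = 30517578125

Result: 30517578125
Multiplications needed: 6 (6 lines after 5^1)

5^15 = 30517578125. Using exponentiation by squaring, this requires 6 multiplications. The key idea: if the exponent is even, square the half-power; if odd, multiply by the base once.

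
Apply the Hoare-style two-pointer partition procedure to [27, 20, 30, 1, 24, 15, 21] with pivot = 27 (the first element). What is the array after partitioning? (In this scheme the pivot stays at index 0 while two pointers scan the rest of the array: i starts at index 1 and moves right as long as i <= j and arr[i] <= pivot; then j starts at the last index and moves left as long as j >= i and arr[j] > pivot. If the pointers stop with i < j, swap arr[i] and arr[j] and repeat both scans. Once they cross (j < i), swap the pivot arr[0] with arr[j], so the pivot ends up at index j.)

Hoare-style two-pointer partition with pivot = 27:

Initial array: [27, 20, 30, 1, 24, 15, 21]

Pointers start at i = 1, j = 6.
i stops at index 2 (arr[2]=30 > 27), j stops at index 6 (arr[6]=21 <= 27): swap arr[2] and arr[6], array becomes [27, 20, 21, 1, 24, 15, 30]
i ends at 6, j ends at 5: the pointers have crossed (j < i), so scanning stops.

Swap pivot arr[0] with arr[5] to place pivot at position 5: [15, 20, 21, 1, 24, 27, 30]
Pivot position: 5

After partitioning with pivot 27, the array becomes [15, 20, 21, 1, 24, 27, 30]. The pivot is placed at index 5. All elements to the left of the pivot are <= 27, and all elements to the right are > 27.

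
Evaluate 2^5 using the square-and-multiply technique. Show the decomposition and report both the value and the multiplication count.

Computing 2^5 by squaring (build up from 2^1; each line after the first costs one multiplication):

2^1 = 2
2^2 = (2^1)^2 = 2^2 = 4
2^4 = (2^2)^2 = 4^2 = 16
2^5 = 2 * 2^4 = 2 * 16 = 32

Result: 32
Multiplications needed: 3 (3 lines after 2^1)

2^5 = 32. Using exponentiation by squaring, this requires 3 multiplications. The key idea: if the exponent is even, square the half-power; if odd, multiply by the base once.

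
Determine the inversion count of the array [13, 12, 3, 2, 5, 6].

Finding inversions in [13, 12, 3, 2, 5, 6]:

(0, 1): arr[0]=13 > arr[1]=12
(0, 2): arr[0]=13 > arr[2]=3
(0, 3): arr[0]=13 > arr[3]=2
(0, 4): arr[0]=13 > arr[4]=5
(0, 5): arr[0]=13 > arr[5]=6
(1, 2): arr[1]=12 > arr[2]=3
(1, 3): arr[1]=12 > arr[3]=2
(1, 4): arr[1]=12 > arr[4]=5
(1, 5): arr[1]=12 > arr[5]=6
(2, 3): arr[2]=3 > arr[3]=2

Total inversions: 10

The array has 10 inversion(s): (0,1), (0,2), (0,3), (0,4), (0,5), (1,2), (1,3), (1,4), (1,5), (2,3). Each pair (i,j) satisfies i < j and arr[i] > arr[j].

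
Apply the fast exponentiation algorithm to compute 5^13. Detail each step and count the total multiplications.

Computing 5^13 by squaring (build up from 5^1; each line after the first costs one multiplication):

5^1 = 5
5^2 = (5^1)^2 = 5^2 = 25
5^3 = 5 * 5^2 = 5 * 25 = 125
5^6 = (5^3)^2 = 125^2 = 15625
5^12 = (5^6)^2 = 15625^2 = 244140625
5^13 = 5 * 5^12 = 5 * 244140625 = 1220703125

Result: 1220703125
Multiplications needed: 5 (5 lines after 5^1)

5^13 = 1220703125. Using exponentiation by squaring, this requires 5 multiplications. The key idea: if the exponent is even, square the half-power; if odd, multiply by the base once.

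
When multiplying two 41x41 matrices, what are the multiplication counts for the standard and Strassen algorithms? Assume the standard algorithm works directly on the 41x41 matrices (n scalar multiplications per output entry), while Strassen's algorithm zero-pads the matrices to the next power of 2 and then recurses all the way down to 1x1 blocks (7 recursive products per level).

Matrix multiplication for 41x41 matrices:

Strassen's algorithm requires power-of-2 dimensions. Pad 41x41 to 64x64 (next power of 2).

Standard algorithm: 41^3 = 68921 multiplications
Strassen's algorithm: 7^(log2(64)) = 7^6 = 117649 multiplications
Difference: 68921 - 117649 = -48728 (Strassen uses MORE here due to padding overhead — for small or just-over-power-of-2 n, padding can outweigh the per-level savings)

Standard: 68921 multiplications (41^3). Strassen: 117649 multiplications (7^6, after padding to 64x64). Strassen reduces 8 recursive multiplications to 7 at each level.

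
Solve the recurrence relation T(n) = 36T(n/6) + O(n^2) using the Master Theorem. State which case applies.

Master Theorem for T(n) = 36T(n/6) + O(n^2):

a = 36, b = 6, c = 2
log_b(a) = log_6(36) = 2.0000

Case 2: c = 2 = log_6(36) = 2.0000
T(n) = O(n^2 log n) = O(n^2 log n)

For T(n) = 36T(n/6) + O(n^2): log_6(36) = 2.0000. This is Case 2 of the Master Theorem (c = log_b(a), equal work at all levels), giving O(n^2 log n).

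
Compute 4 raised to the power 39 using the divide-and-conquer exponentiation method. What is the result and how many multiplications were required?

Computing 4^39 by squaring (build up from 4^1; each line after the first costs one multiplication):

4^1 = 4
4^2 = (4^1)^2 = 4^2 = 16
4^4 = (4^2)^2 = 16^2 = 256
4^8 = (4^4)^2 = 256^2 = 65536
4^9 = 4 * 4^8 = 4 * 65536 = 262144
4^18 = (4^9)^2 = 262144^2 = 68719476736
4^19 = 4 * 4^18 = 4 * 68719476736 = 274877906944
4^38 = (4^19)^2 = 274877906944^2 = 75557863725914323419136
4^39 = 4 * 4^38 = 4 * 75557863725914323419136 = 302231454903657293676544

Result: 302231454903657293676544
Multiplications needed: 8 (8 lines after 4^1)

4^39 = 302231454903657293676544. Using exponentiation by squaring, this requires 8 multiplications. The key idea: if the exponent is even, square the half-power; if odd, multiply by the base once.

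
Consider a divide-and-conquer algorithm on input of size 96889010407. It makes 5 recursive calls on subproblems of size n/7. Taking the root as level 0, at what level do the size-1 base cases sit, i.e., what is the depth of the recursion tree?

For divide and conquer with division factor 7:

Problem sizes at each level:
Level 0: 96889010407
Level 1: 13841287201
Level 2: 1977326743
Level 3: 282475249
Level 4: 40353607
Level 5: 5764801
Level 6: 823543
Level 7: 117649
Level 8: 16807
Level 9: 2401
Level 10: 343
Level 11: 49
Level 12: 7
Level 13: 1

The root is level 0 and the size-1 base case is level 13 (the tree spans levels 0 through 13, i.e. 14 levels counting the root), so the depth is the number of divisions: log_7(96889010407) = 13

The recursion tree depth is log_7(96889010407) = 13. At each level, the problem size is divided by 7, so it takes 13 divisions to reduce to a base case of size 1. The algorithm makes 5 recursive calls at each level.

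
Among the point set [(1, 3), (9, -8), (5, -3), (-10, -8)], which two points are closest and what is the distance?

Computing all pairwise distances among 4 points:

d((1, 3), (9, -8)) = 13.6015
d((1, 3), (5, -3)) = 7.2111
d((1, 3), (-10, -8)) = 15.5563
d((9, -8), (5, -3)) = 6.4031 <-- minimum
d((9, -8), (-10, -8)) = 19.0
d((5, -3), (-10, -8)) = 15.8114

Closest pair: (9, -8) and (5, -3) with distance 6.4031

The closest pair is (9, -8) and (5, -3) with Euclidean distance 6.4031. For 4 points, brute-force pairwise comparison is shown above. For large n, the divide-and-conquer algorithm (sort by x, recurse on halves, check the dividing strip) achieves O(n log n).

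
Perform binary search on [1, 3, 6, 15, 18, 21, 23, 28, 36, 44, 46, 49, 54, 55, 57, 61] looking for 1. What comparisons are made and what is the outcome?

Binary search for 1 in [1, 3, 6, 15, 18, 21, 23, 28, 36, 44, 46, 49, 54, 55, 57, 61]:

lo=0, hi=15, mid=7, arr[mid]=28 -> 28 > 1, search left half
lo=0, hi=6, mid=3, arr[mid]=15 -> 15 > 1, search left half
lo=0, hi=2, mid=1, arr[mid]=3 -> 3 > 1, search left half
lo=0, hi=0, mid=0, arr[mid]=1 -> Found target at index 0!

Binary search finds 1 at index 0 after 4 comparisons. The search repeatedly halves the search space by comparing with the middle element.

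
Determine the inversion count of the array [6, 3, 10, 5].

Finding inversions in [6, 3, 10, 5]:

(0, 1): arr[0]=6 > arr[1]=3
(0, 3): arr[0]=6 > arr[3]=5
(2, 3): arr[2]=10 > arr[3]=5

Total inversions: 3

The array has 3 inversion(s): (0,1), (0,3), (2,3). Each pair (i,j) satisfies i < j and arr[i] > arr[j].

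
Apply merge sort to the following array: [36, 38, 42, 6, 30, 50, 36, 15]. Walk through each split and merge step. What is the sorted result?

Merge sort trace:

Split: [36, 38, 42, 6, 30, 50, 36, 15] -> [36, 38, 42, 6] and [30, 50, 36, 15]
  Split: [36, 38, 42, 6] -> [36, 38] and [42, 6]
    Split: [36, 38] -> [36] and [38]
    Merge: [36] + [38] -> [36, 38]
    Split: [42, 6] -> [42] and [6]
    Merge: [42] + [6] -> [6, 42]
  Merge: [36, 38] + [6, 42] -> [6, 36, 38, 42]
  Split: [30, 50, 36, 15] -> [30, 50] and [36, 15]
    Split: [30, 50] -> [30] and [50]
    Merge: [30] + [50] -> [30, 50]
    Split: [36, 15] -> [36] and [15]
    Merge: [36] + [15] -> [15, 36]
  Merge: [30, 50] + [15, 36] -> [15, 30, 36, 50]
Merge: [6, 36, 38, 42] + [15, 30, 36, 50] -> [6, 15, 30, 36, 36, 38, 42, 50]

Final sorted array: [6, 15, 30, 36, 36, 38, 42, 50]

The merge sort proceeds by recursively splitting the array and merging sorted halves.
After all merges, the sorted array is [6, 15, 30, 36, 36, 38, 42, 50].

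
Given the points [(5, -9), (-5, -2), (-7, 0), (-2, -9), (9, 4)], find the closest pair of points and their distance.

Computing all pairwise distances among 5 points:

d((5, -9), (-5, -2)) = 12.2066
d((5, -9), (-7, 0)) = 15.0
d((5, -9), (-2, -9)) = 7.0
d((5, -9), (9, 4)) = 13.6015
d((-5, -2), (-7, 0)) = 2.8284 <-- minimum
d((-5, -2), (-2, -9)) = 7.6158
d((-5, -2), (9, 4)) = 15.2315
d((-7, 0), (-2, -9)) = 10.2956
d((-7, 0), (9, 4)) = 16.4924
d((-2, -9), (9, 4)) = 17.0294

Closest pair: (-5, -2) and (-7, 0) with distance 2.8284

The closest pair is (-5, -2) and (-7, 0) with Euclidean distance 2.8284. For 5 points, brute-force pairwise comparison is shown above. For large n, the divide-and-conquer algorithm (sort by x, recurse on halves, check the dividing strip) achieves O(n log n).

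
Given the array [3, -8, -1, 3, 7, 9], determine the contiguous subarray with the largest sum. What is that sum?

Using Kadane's algorithm on [3, -8, -1, 3, 7, 9]:

Scanning through the array:
Position 1 (value -8): max_ending_here = -5, max_so_far = 3
Position 2 (value -1): max_ending_here = -1, max_so_far = 3
Position 3 (value 3): max_ending_here = 3, max_so_far = 3
Position 4 (value 7): max_ending_here = 10, max_so_far = 10
Position 5 (value 9): max_ending_here = 19, max_so_far = 19

Maximum subarray: [3, 7, 9]
Maximum sum: 19

The maximum subarray is [3, 7, 9] with sum 19. This subarray runs from index 3 to index 5.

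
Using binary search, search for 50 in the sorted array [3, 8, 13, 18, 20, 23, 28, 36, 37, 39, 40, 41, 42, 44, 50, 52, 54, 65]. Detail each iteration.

Binary search for 50 in [3, 8, 13, 18, 20, 23, 28, 36, 37, 39, 40, 41, 42, 44, 50, 52, 54, 65]:

lo=0, hi=17, mid=8, arr[mid]=37 -> 37 < 50, search right half
lo=9, hi=17, mid=13, arr[mid]=44 -> 44 < 50, search right half
lo=14, hi=17, mid=15, arr[mid]=52 -> 52 > 50, search left half
lo=14, hi=14, mid=14, arr[mid]=50 -> Found target at index 14!

Binary search finds 50 at index 14 after 4 comparisons. The search repeatedly halves the search space by comparing with the middle element.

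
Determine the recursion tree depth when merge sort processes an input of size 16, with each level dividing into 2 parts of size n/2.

For divide and conquer with division factor 2:

Problem sizes at each level:
Level 0: 16
Level 1: 8
Level 2: 4
Level 3: 2
Level 4: 1

The root is level 0 and the size-1 base case is level 4 (the tree spans levels 0 through 4, i.e. 5 levels counting the root), so the depth is the number of divisions: log_2(16) = 4

The recursion tree depth is log_2(16) = 4. At each level, the problem size is divided by 2, so it takes 4 divisions to reduce to a base case of size 1. The algorithm makes 2 recursive calls at each level.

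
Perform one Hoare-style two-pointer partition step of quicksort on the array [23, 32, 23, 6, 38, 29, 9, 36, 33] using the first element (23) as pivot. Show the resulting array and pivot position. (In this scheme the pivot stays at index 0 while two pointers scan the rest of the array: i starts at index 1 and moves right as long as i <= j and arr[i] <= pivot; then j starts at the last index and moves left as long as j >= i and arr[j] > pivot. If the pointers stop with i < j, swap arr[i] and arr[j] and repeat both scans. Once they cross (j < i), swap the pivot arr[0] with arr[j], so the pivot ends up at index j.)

Hoare-style two-pointer partition with pivot = 23:

Initial array: [23, 32, 23, 6, 38, 29, 9, 36, 33]

Pointers start at i = 1, j = 8.
i stops at index 1 (arr[1]=32 > 23), j stops at index 6 (arr[6]=9 <= 23): swap arr[1] and arr[6], array becomes [23, 9, 23, 6, 38, 29, 32, 36, 33]
i ends at 4, j ends at 3: the pointers have crossed (j < i), so scanning stops.

Swap pivot arr[0] with arr[3] to place pivot at position 3: [6, 9, 23, 23, 38, 29, 32, 36, 33]
Pivot position: 3

After partitioning with pivot 23, the array becomes [6, 9, 23, 23, 38, 29, 32, 36, 33]. The pivot is placed at index 3. All elements to the left of the pivot are <= 23, and all elements to the right are > 23.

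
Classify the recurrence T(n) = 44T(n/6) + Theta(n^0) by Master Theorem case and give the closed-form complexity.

Master Theorem for T(n) = 44T(n/6) + O(n^0):

a = 44, b = 6, c = 0
log_b(a) = log_6(44) = 2.1120

Case 1: c = 0 < log_6(44) = 2.1120
T(n) = O(n^(log_6 44))

For T(n) = 44T(n/6) + O(n^0): log_6(44) = 2.1120. This is Case 1 of the Master Theorem (c < log_b(a), work dominated by leaves), giving O(n^(log_6 44)).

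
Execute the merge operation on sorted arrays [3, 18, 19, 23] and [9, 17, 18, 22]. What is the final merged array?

Merging process:

Compare 3 vs 9: take 3 from left. Merged: [3]
Compare 18 vs 9: take 9 from right. Merged: [3, 9]
Compare 18 vs 17: take 17 from right. Merged: [3, 9, 17]
Compare 18 vs 18: take 18 from left. Merged: [3, 9, 17, 18]
Compare 19 vs 18: take 18 from right. Merged: [3, 9, 17, 18, 18]
Compare 19 vs 22: take 19 from left. Merged: [3, 9, 17, 18, 18, 19]
Compare 23 vs 22: take 22 from right. Merged: [3, 9, 17, 18, 18, 19, 22]
Append remaining from left: [23]. Merged: [3, 9, 17, 18, 18, 19, 22, 23]

Final merged array: [3, 9, 17, 18, 18, 19, 22, 23]
Total comparisons: 7

The merged array is [3, 9, 17, 18, 18, 19, 22, 23], requiring 7 comparisons. The merge step runs in O(n) time where n is the total number of elements.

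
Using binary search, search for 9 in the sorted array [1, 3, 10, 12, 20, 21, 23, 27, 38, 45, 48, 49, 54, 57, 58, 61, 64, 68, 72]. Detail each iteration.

Binary search for 9 in [1, 3, 10, 12, 20, 21, 23, 27, 38, 45, 48, 49, 54, 57, 58, 61, 64, 68, 72]:

lo=0, hi=18, mid=9, arr[mid]=45 -> 45 > 9, search left half
lo=0, hi=8, mid=4, arr[mid]=20 -> 20 > 9, search left half
lo=0, hi=3, mid=1, arr[mid]=3 -> 3 < 9, search right half
lo=2, hi=3, mid=2, arr[mid]=10 -> 10 > 9, search left half
lo=2 > hi=1, target 9 not found

Binary search determines that 9 is not in the array after 4 comparisons. The search space was exhausted without finding the target.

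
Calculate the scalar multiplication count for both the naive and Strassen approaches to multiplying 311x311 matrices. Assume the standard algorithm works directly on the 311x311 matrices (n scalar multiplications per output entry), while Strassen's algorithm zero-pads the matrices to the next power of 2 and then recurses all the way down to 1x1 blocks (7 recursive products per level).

Matrix multiplication for 311x311 matrices:

Strassen's algorithm requires power-of-2 dimensions. Pad 311x311 to 512x512 (next power of 2).

Standard algorithm: 311^3 = 30080231 multiplications
Strassen's algorithm: 7^(log2(512)) = 7^9 = 40353607 multiplications
Difference: 30080231 - 40353607 = -10273376 (Strassen uses MORE here due to padding overhead — for small or just-over-power-of-2 n, padding can outweigh the per-level savings)

Standard: 30080231 multiplications (311^3). Strassen: 40353607 multiplications (7^9, after padding to 512x512). Strassen reduces 8 recursive multiplications to 7 at each level.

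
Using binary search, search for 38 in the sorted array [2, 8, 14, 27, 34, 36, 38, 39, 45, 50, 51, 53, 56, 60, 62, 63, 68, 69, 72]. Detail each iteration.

Binary search for 38 in [2, 8, 14, 27, 34, 36, 38, 39, 45, 50, 51, 53, 56, 60, 62, 63, 68, 69, 72]:

lo=0, hi=18, mid=9, arr[mid]=50 -> 50 > 38, search left half
lo=0, hi=8, mid=4, arr[mid]=34 -> 34 < 38, search right half
lo=5, hi=8, mid=6, arr[mid]=38 -> Found target at index 6!

Binary search finds 38 at index 6 after 3 comparisons. The search repeatedly halves the search space by comparing with the middle element.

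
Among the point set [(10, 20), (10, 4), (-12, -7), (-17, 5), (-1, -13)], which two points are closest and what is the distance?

Computing all pairwise distances among 5 points:

d((10, 20), (10, 4)) = 16.0
d((10, 20), (-12, -7)) = 34.8281
d((10, 20), (-17, 5)) = 30.8869
d((10, 20), (-1, -13)) = 34.7851
d((10, 4), (-12, -7)) = 24.5967
d((10, 4), (-17, 5)) = 27.0185
d((10, 4), (-1, -13)) = 20.2485
d((-12, -7), (-17, 5)) = 13.0
d((-12, -7), (-1, -13)) = 12.53 <-- minimum
d((-17, 5), (-1, -13)) = 24.0832

Closest pair: (-12, -7) and (-1, -13) with distance 12.53

The closest pair is (-12, -7) and (-1, -13) with Euclidean distance 12.53. For 5 points, brute-force pairwise comparison is shown above. For large n, the divide-and-conquer algorithm (sort by x, recurse on halves, check the dividing strip) achieves O(n log n).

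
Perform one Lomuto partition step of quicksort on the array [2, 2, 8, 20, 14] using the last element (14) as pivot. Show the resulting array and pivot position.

Lomuto partition with pivot = 14:

Initial array: [2, 2, 8, 20, 14]

arr[0]=2 <= 14: swap with position 0, array becomes [2, 2, 8, 20, 14]
arr[1]=2 <= 14: swap with position 1, array becomes [2, 2, 8, 20, 14]
arr[2]=8 <= 14: swap with position 2, array becomes [2, 2, 8, 20, 14]
arr[3]=20 > 14: no swap

Place pivot at position 3: [2, 2, 8, 14, 20]
Pivot position: 3

After partitioning with pivot 14, the array becomes [2, 2, 8, 14, 20]. The pivot is placed at index 3. All elements to the left of the pivot are <= 14, and all elements to the right are > 14.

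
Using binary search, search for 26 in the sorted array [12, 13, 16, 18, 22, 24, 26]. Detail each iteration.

Binary search for 26 in [12, 13, 16, 18, 22, 24, 26]:

lo=0, hi=6, mid=3, arr[mid]=18 -> 18 < 26, search right half
lo=4, hi=6, mid=5, arr[mid]=24 -> 24 < 26, search right half
lo=6, hi=6, mid=6, arr[mid]=26 -> Found target at index 6!

Binary search finds 26 at index 6 after 3 comparisons. The search repeatedly halves the search space by comparing with the middle element.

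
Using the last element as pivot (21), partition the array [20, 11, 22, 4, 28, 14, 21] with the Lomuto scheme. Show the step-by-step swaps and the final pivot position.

Lomuto partition with pivot = 21:

Initial array: [20, 11, 22, 4, 28, 14, 21]

arr[0]=20 <= 21: swap with position 0, array becomes [20, 11, 22, 4, 28, 14, 21]
arr[1]=11 <= 21: swap with position 1, array becomes [20, 11, 22, 4, 28, 14, 21]
arr[2]=22 > 21: no swap
arr[3]=4 <= 21: swap with position 2, array becomes [20, 11, 4, 22, 28, 14, 21]
arr[4]=28 > 21: no swap
arr[5]=14 <= 21: swap with position 3, array becomes [20, 11, 4, 14, 28, 22, 21]

Place pivot at position 4: [20, 11, 4, 14, 21, 22, 28]
Pivot position: 4

After partitioning with pivot 21, the array becomes [20, 11, 4, 14, 21, 22, 28]. The pivot is placed at index 4. All elements to the left of the pivot are <= 21, and all elements to the right are > 21.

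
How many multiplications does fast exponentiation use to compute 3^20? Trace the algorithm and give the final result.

Computing 3^20 by squaring (build up from 3^1; each line after the first costs one multiplication):

3^1 = 3
3^2 = (3^1)^2 = 3^2 = 9
3^4 = (3^2)^2 = 9^2 = 81
3^5 = 3 * 3^4 = 3 * 81 = 243
3^10 = (3^5)^2 = 243^2 = 59049
3^20 = (3^10)^2 = 59049^2 = 3486784401

Result: 3486784401
Multiplications needed: 5 (5 lines after 3^1)

3^20 = 3486784401. Using exponentiation by squaring, this requires 5 multiplications. The key idea: if the exponent is even, square the half-power; if odd, multiply by the base once.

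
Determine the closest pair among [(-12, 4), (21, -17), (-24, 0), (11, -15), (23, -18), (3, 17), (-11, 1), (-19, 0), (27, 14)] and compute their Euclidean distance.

Computing all pairwise distances among 9 points:

d((-12, 4), (21, -17)) = 39.1152
d((-12, 4), (-24, 0)) = 12.6491
d((-12, 4), (11, -15)) = 29.8329
d((-12, 4), (23, -18)) = 41.3401
d((-12, 4), (3, 17)) = 19.8494
d((-12, 4), (-11, 1)) = 3.1623
d((-12, 4), (-19, 0)) = 8.0623
d((-12, 4), (27, 14)) = 40.2616
d((21, -17), (-24, 0)) = 48.1041
d((21, -17), (11, -15)) = 10.198
d((21, -17), (23, -18)) = 2.2361 <-- minimum
d((21, -17), (3, 17)) = 38.4708
d((21, -17), (-11, 1)) = 36.7151
d((21, -17), (-19, 0)) = 43.4626
d((21, -17), (27, 14)) = 31.5753
d((-24, 0), (11, -15)) = 38.0789
d((-24, 0), (23, -18)) = 50.3289
d((-24, 0), (3, 17)) = 31.9061
d((-24, 0), (-11, 1)) = 13.0384
d((-24, 0), (-19, 0)) = 5.0
d((-24, 0), (27, 14)) = 52.8867
d((11, -15), (23, -18)) = 12.3693
d((11, -15), (3, 17)) = 32.9848
d((11, -15), (-11, 1)) = 27.2029
d((11, -15), (-19, 0)) = 33.541
d((11, -15), (27, 14)) = 33.121
d((23, -18), (3, 17)) = 40.3113
d((23, -18), (-11, 1)) = 38.9487
d((23, -18), (-19, 0)) = 45.6946
d((23, -18), (27, 14)) = 32.249
d((3, 17), (-11, 1)) = 21.2603
d((3, 17), (-19, 0)) = 27.8029
d((3, 17), (27, 14)) = 24.1868
d((-11, 1), (-19, 0)) = 8.0623
d((-11, 1), (27, 14)) = 40.1622
d((-19, 0), (27, 14)) = 48.0833

Closest pair: (21, -17) and (23, -18) with distance 2.2361

The closest pair is (21, -17) and (23, -18) with Euclidean distance 2.2361. For 9 points, brute-force pairwise comparison is shown above. For large n, the divide-and-conquer algorithm (sort by x, recurse on halves, check the dividing strip) achieves O(n log n).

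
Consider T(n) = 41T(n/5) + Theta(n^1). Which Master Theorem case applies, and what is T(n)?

Master Theorem for T(n) = 41T(n/5) + O(n^1):

a = 41, b = 5, c = 1
log_b(a) = log_5(41) = 2.3074

Case 1: c = 1 < log_5(41) = 2.3074
T(n) = O(n^(log_5 41))

For T(n) = 41T(n/5) + O(n^1): log_5(41) = 2.3074. This is Case 1 of the Master Theorem (c < log_b(a), work dominated by leaves), giving O(n^(log_5 41)).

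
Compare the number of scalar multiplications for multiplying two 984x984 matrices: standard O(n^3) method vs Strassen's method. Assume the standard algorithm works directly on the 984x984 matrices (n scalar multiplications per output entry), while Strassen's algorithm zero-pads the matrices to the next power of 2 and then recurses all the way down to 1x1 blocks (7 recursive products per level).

Matrix multiplication for 984x984 matrices:

Strassen's algorithm requires power-of-2 dimensions. Pad 984x984 to 1024x1024 (next power of 2).

Standard algorithm: 984^3 = 952763904 multiplications
Strassen's algorithm: 7^(log2(1024)) = 7^10 = 282475249 multiplications
Savings: 952763904 - 282475249 = 670288655 multiplications

Standard: 952763904 multiplications (984^3). Strassen: 282475249 multiplications (7^10, after padding to 1024x1024). Strassen reduces 8 recursive multiplications to 7 at each level.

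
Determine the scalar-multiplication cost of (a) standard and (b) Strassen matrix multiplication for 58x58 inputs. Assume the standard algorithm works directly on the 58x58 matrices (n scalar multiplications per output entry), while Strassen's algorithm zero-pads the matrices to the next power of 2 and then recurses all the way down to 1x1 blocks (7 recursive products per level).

Matrix multiplication for 58x58 matrices:

Strassen's algorithm requires power-of-2 dimensions. Pad 58x58 to 64x64 (next power of 2).

Standard algorithm: 58^3 = 195112 multiplications
Strassen's algorithm: 7^(log2(64)) = 7^6 = 117649 multiplications
Savings: 195112 - 117649 = 77463 multiplications

Standard: 195112 multiplications (58^3). Strassen: 117649 multiplications (7^6, after padding to 64x64). Strassen reduces 8 recursive multiplications to 7 at each level.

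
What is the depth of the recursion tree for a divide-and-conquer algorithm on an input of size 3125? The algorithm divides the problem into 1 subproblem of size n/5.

For divide and conquer with division factor 5:

Problem sizes at each level:
Level 0: 3125
Level 1: 625
Level 2: 125
Level 3: 25
Level 4: 5
Level 5: 1

The root is level 0 and the size-1 base case is level 5 (the tree spans levels 0 through 5, i.e. 6 levels counting the root), so the depth is the number of divisions: log_5(3125) = 5

The recursion tree depth is log_5(3125) = 5. At each level, the problem size is divided by 5, so it takes 5 divisions to reduce to a base case of size 1. The algorithm makes 1 recursive call at each level.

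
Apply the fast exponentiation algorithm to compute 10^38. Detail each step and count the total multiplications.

Computing 10^38 by squaring (build up from 10^1; each line after the first costs one multiplication):

10^1 = 10
10^2 = (10^1)^2 = 10^2 = 100
10^4 = (10^2)^2 = 100^2 = 10000
10^8 = (10^4)^2 = 10000^2 = 100000000
10^9 = 10 * 10^8 = 10 * 100000000 = 1000000000
10^18 = (10^9)^2 = 1000000000^2 = 1000000000000000000
10^19 = 10 * 10^18 = 10 * 1000000000000000000 = 10000000000000000000
10^38 = (10^19)^2 = 10000000000000000000^2 = 100000000000000000000000000000000000000

Result: 100000000000000000000000000000000000000
Multiplications needed: 7 (7 lines after 10^1)

10^38 = 100000000000000000000000000000000000000. Using exponentiation by squaring, this requires 7 multiplications. The key idea: if the exponent is even, square the half-power; if odd, multiply by the base once.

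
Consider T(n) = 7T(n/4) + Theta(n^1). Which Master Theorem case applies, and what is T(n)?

Master Theorem for T(n) = 7T(n/4) + O(n^1):

a = 7, b = 4, c = 1
log_b(a) = log_4(7) = 1.4037

Case 1: c = 1 < log_4(7) = 1.4037
T(n) = O(n^(log_4 7))

For T(n) = 7T(n/4) + O(n^1): log_4(7) = 1.4037. This is Case 1 of the Master Theorem (c < log_b(a), work dominated by leaves), giving O(n^(log_4 7)).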